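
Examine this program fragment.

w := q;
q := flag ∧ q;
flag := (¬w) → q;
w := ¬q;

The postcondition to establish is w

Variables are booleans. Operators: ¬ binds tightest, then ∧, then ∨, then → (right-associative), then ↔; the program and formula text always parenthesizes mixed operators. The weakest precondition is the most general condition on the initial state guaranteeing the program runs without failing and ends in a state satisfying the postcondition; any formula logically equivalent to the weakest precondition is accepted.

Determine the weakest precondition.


Working backward. After the program, w must hold.
Before w := ¬q: ¬q
Before flag := (¬w) → q: ¬q
Before q := flag ∧ q: ¬(flag ∧ q)
Before w := q: ¬(flag ∧ q)
Answer: WP = ¬(flag ∧ q)


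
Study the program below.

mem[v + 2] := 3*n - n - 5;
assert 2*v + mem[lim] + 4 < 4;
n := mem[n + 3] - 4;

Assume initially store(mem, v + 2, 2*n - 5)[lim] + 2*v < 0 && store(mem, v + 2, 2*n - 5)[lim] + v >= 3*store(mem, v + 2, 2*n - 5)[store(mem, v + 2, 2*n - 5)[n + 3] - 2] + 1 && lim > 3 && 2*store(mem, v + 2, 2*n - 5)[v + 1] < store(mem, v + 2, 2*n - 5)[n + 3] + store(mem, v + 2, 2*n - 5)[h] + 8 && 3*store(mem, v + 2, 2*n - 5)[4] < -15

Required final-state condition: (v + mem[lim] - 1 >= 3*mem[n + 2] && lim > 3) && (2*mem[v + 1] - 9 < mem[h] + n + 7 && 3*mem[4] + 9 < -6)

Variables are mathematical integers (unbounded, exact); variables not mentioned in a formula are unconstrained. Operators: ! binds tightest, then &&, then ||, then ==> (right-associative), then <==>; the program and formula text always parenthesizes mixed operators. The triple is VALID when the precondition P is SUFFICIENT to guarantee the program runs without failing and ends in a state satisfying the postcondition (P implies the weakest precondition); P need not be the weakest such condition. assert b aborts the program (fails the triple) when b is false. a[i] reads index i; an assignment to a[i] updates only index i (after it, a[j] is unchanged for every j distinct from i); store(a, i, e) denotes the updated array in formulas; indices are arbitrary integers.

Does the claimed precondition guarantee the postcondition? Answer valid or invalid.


Working backward. After the program, the postcondition (v + mem[lim] - 1 >= 3*mem[n + 2] && lim > 3) && (2*mem[v + 1] - 9 < mem[h] + n + 7 && 3*mem[4] + 9 < -6) must hold; in canonical form it is mem[lim] + v >= 3*mem[n + 2] + 1 && lim > 3 && 2*mem[v + 1] < mem[h] + n + 16 && 3*mem[4] < -15.
Before n := mem[n + 3] - 4: mem[lim] + v >= 3*mem[mem[n + 3] - 2] + 1 && lim > 3 && 2*mem[v + 1] < mem[n + 3] + mem[h] + 12 && 3*mem[4] < -15
Before assert 2*v + mem[lim] + 4 < 4: mem[lim] + 2*v < 0 && mem[lim] + v >= 3*mem[mem[n + 3] - 2] + 1 && lim > 3 && 2*mem[v + 1] < mem[n + 3] + mem[h] + 12 && 3*mem[4] < -15
Before mem[v + 2] := 3*n - n - 5: store(mem, v + 2, 2*n - 5)[lim] + 2*v < 0 && store(mem, v + 2, 2*n - 5)[lim] + v >= 3*store(mem, v + 2, 2*n - 5)[store(mem, v + 2, 2*n - 5)[n + 3] - 2] + 1 && lim > 3 && 2*store(mem, v + 2, 2*n - 5)[v + 1] < store(mem, v + 2, 2*n - 5)[n + 3] + store(mem, v + 2, 2*n - 5)[h] + 12 && 3*store(mem, v + 2, 2*n - 5)[4] < -15
The weakest precondition is store(mem, v + 2, 2*n - 5)[lim] + 2*v < 0 && store(mem, v + 2, 2*n - 5)[lim] + v >= 3*store(mem, v + 2, 2*n - 5)[store(mem, v + 2, 2*n - 5)[n + 3] - 2] + 1 && lim > 3 && 2*store(mem, v + 2, 2*n - 5)[v + 1] < store(mem, v + 2, 2*n - 5)[n + 3] + store(mem, v + 2, 2*n - 5)[h] + 12 && 3*store(mem, v + 2, 2*n - 5)[4] < -15.
Check whether store(mem, v + 2, 2*n - 5)[lim] + 2*v < 0 && store(mem, v + 2, 2*n - 5)[lim] + v >= 3*store(mem, v + 2, 2*n - 5)[store(mem, v + 2, 2*n - 5)[n + 3] - 2] + 1 && lim > 3 && 2*store(mem, v + 2, 2*n - 5)[v + 1] < store(mem, v + 2, 2*n - 5)[n + 3] + store(mem, v + 2, 2*n - 5)[h] + 8 && 3*store(mem, v + 2, 2*n - 5)[4] < -15 implies it.
Every state satisfying the precondition satisfies the weakest precondition: the implication holds.
Answer: valid


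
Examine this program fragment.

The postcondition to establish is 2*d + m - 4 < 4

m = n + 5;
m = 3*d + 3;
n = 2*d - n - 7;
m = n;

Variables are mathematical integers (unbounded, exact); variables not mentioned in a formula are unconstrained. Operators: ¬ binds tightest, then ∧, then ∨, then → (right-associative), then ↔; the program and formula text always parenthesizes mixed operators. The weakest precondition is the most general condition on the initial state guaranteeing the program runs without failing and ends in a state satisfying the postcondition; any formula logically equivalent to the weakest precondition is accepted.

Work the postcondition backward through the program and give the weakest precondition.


Working backward. After the program, the postcondition 2*d + m - 4 < 4 must hold; in canonical form it is 2*d + m < 8.
Before m := n: 2*d + n < 8
Before n := 2*d - n - 7: 4*d < n + 15
Before m := 3*d + 3: 4*d < n + 15
Before m := n + 5: 4*d < n + 15
Answer: WP = 4*d < n + 15


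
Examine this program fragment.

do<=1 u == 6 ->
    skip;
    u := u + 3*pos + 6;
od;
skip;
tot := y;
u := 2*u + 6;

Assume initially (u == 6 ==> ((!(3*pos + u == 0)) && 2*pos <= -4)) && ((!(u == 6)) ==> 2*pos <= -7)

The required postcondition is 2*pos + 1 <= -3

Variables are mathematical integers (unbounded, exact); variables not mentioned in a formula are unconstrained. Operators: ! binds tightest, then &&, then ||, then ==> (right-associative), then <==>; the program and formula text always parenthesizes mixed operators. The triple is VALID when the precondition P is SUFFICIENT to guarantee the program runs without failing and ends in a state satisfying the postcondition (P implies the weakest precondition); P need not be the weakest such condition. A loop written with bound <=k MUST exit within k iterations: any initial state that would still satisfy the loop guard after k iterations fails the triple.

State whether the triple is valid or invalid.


Working backward. After the program, the postcondition 2*pos + 1 <= -3 must hold; in canonical form it is 2*pos <= -4.
Before u := 2*u + 6: 2*pos <= -4
Before tot := y: 2*pos <= -4
Before skip: 2*pos <= -4
Before the loop (bound <=1), unroll the exhaustion recursion (WP_0 = exit-now case; WP_j = one more guarded iteration, up to j = 1):
  WP_0: (!(u == 6)) && 2*pos <= -4
  WP_1: (u == 6 ==> ((!(3*pos + u == 0)) && 2*pos <= -4)) && ((!(u == 6)) ==> 2*pos <= -4)
So before the loop: (u == 6 ==> ((!(3*pos + u == 0)) && 2*pos <= -4)) && ((!(u == 6)) ==> 2*pos <= -4)
The weakest precondition is (u == 6 ==> ((!(3*pos + u == 0)) && 2*pos <= -4)) && ((!(u == 6)) ==> 2*pos <= -4).
Check whether (u == 6 ==> ((!(3*pos + u == 0)) && 2*pos <= -4)) && ((!(u == 6)) ==> 2*pos <= -7) implies it.
Every state satisfying the precondition satisfies the weakest precondition: the implication holds.
Answer: valid


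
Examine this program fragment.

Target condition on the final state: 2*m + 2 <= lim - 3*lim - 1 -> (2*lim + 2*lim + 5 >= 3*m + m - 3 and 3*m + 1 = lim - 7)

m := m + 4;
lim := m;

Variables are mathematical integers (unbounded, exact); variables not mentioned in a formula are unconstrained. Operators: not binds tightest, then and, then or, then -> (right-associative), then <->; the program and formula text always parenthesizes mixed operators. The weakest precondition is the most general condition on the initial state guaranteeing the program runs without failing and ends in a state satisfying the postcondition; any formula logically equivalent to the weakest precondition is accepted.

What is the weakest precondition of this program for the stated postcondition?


Working backward. After the program, the postcondition 2*m + 2 <= lim - 3*lim - 1 -> (2*lim + 2*lim + 5 >= 3*m + m - 3 and 3*m + 1 = lim - 7) must hold; in canonical form it is 2*lim + 2*m <= -3 -> (4*lim >= 4*m - 8 and 3*m = lim - 8).
Before lim := m: 4*m <= -3 -> 2*m = -8
Before m := m + 4: 4*m <= -19 -> 2*m = -16
Answer: WP = 4*m <= -19 -> 2*m = -16


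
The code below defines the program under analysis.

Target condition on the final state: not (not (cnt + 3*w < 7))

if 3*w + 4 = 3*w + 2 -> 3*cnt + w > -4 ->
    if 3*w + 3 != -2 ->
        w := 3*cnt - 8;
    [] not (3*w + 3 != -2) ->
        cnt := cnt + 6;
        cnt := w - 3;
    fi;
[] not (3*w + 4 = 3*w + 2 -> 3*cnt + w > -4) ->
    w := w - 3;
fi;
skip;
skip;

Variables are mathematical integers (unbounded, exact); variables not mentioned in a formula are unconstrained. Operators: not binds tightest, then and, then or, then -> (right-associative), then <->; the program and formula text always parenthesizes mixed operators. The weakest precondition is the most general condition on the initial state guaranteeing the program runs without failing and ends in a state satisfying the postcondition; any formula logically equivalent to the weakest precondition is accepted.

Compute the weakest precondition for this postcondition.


Working backward. After the program, the postcondition not (not (cnt + 3*w < 7)) must hold; in canonical form it is cnt + 3*w < 7.
Before skip: cnt + 3*w < 7
Before skip: cnt + 3*w < 7
Then branch requires (3*w != -5 -> 10*cnt < 31) and ((not (3*w != -5)) -> 4*w < 10); else branch requires cnt + 3*w < 16.
Before the if: (3*w != -5 -> 10*cnt < 31) and ((not (3*w != -5)) -> 4*w < 10)
Answer: WP = (3*w != -5 -> 10*cnt < 31) and ((not (3*w != -5)) -> 4*w < 10)


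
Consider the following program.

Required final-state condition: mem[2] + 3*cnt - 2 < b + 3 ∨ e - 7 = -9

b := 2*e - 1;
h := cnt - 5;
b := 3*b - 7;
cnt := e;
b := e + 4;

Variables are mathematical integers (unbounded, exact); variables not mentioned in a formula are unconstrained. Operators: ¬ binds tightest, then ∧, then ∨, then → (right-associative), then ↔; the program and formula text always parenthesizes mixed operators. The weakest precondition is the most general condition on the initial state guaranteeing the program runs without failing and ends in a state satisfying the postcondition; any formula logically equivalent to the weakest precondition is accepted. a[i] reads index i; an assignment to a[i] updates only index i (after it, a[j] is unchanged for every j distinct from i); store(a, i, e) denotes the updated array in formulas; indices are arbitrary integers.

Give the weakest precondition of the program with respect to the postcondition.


Working backward. After the program, the postcondition mem[2] + 3*cnt - 2 < b + 3 ∨ e - 7 = -9 must hold; in canonical form it is mem[2] + 3*cnt < b + 5 ∨ e = -2.
Before b := e + 4: mem[2] + 3*cnt < e + 9 ∨ e = -2
Before cnt := e: mem[2] + 2*e < 9 ∨ e = -2
Before b := 3*b - 7: mem[2] + 2*e < 9 ∨ e = -2
Before h := cnt - 5: mem[2] + 2*e < 9 ∨ e = -2
Before b := 2*e - 1: mem[2] + 2*e < 9 ∨ e = -2
Answer: WP = mem[2] + 2*e < 9 ∨ e = -2


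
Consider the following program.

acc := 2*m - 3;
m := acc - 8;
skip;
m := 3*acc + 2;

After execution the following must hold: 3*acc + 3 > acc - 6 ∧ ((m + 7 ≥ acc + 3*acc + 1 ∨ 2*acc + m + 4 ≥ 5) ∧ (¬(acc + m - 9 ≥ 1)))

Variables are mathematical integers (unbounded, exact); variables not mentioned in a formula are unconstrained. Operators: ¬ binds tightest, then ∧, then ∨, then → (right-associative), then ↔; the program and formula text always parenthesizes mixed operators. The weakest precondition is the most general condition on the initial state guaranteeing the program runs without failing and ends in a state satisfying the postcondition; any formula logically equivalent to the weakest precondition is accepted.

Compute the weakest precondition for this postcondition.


Working backward. After the program, the postcondition 3*acc + 3 > acc - 6 ∧ ((m + 7 ≥ acc + 3*acc + 1 ∨ 2*acc + m + 4 ≥ 5) ∧ (¬(acc + m - 9 ≥ 1))) must hold; in canonical form it is 2*acc > -9 ∧ (m ≥ 4*acc - 6 ∨ 2*acc + m ≥ 1) ∧ (¬(acc + m ≥ 10)).
Before m := 3*acc + 2: 2*acc > -9 ∧ (acc ≤ 8 ∨ 5*acc ≥ -1) ∧ (¬(4*acc ≥ 8))
Before skip: 2*acc > -9 ∧ (acc ≤ 8 ∨ 5*acc ≥ -1) ∧ (¬(4*acc ≥ 8))
Before m := acc - 8: 2*acc > -9 ∧ (acc ≤ 8 ∨ 5*acc ≥ -1) ∧ (¬(4*acc ≥ 8))
Before acc := 2*m - 3: 4*m > -3 ∧ (2*m ≤ 11 ∨ 10*m ≥ 14) ∧ (¬(8*m ≥ 20))
Answer: WP = 4*m > -3 ∧ (2*m ≤ 11 ∨ 10*m ≥ 14) ∧ (¬(8*m ≥ 20))


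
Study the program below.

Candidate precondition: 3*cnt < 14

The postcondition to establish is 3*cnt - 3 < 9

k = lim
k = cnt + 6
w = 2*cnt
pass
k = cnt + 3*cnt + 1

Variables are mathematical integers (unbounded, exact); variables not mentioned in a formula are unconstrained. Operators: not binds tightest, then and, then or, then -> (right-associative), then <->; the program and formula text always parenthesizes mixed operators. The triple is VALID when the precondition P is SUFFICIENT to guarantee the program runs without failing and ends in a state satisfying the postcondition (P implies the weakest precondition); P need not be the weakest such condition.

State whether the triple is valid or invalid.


Working backward. After the program, the postcondition 3*cnt - 3 < 9 must hold; in canonical form it is 3*cnt < 12.
Before k := cnt + 3*cnt + 1: 3*cnt < 12
Before skip: 3*cnt < 12
Before w := 2*cnt: 3*cnt < 12
Before k := cnt + 6: 3*cnt < 12
Before k := lim: 3*cnt < 12
The weakest precondition is 3*cnt < 12.
Check whether 3*cnt < 14 implies it.
Countermodel: at the initial state cnt = 4, the precondition holds but the weakest precondition fails.
Answer: invalid


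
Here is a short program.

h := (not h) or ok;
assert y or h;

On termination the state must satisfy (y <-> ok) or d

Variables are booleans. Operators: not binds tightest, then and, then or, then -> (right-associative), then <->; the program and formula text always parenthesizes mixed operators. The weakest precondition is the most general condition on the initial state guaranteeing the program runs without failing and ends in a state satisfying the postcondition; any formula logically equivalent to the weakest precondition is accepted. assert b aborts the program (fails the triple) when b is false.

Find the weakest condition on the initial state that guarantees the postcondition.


Working backward. After the program, (y <-> ok) or d must hold.
Before assert y or h: (y or h) and ((y <-> ok) or d)
Before h := (not h) or ok: (y or (not h) or ok) and ((y <-> ok) or d)
Answer: WP = (y or (not h) or ok) and ((y <-> ok) or d)


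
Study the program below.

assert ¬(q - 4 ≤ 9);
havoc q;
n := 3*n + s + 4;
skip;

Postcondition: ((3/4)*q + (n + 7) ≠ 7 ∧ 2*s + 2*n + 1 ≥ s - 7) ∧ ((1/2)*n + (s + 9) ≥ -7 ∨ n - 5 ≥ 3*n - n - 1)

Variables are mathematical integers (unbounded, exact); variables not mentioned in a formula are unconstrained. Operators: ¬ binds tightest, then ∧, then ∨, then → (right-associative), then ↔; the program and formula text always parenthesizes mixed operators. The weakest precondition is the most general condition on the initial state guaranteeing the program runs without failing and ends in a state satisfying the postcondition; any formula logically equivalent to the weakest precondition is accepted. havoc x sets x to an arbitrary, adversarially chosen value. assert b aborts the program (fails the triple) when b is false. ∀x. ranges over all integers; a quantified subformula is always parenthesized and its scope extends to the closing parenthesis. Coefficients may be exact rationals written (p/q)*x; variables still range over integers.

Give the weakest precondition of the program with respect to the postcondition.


Working backward. After the program, the postcondition ((3/4)*q + (n + 7) ≠ 7 ∧ 2*s + 2*n + 1 ≥ s - 7) ∧ ((1/2)*n + (s + 9) ≥ -7 ∨ n - 5 ≥ 3*n - n - 1) must hold; in canonical form it is n + (3/4)*q ≠ 0 ∧ 2*n + s ≥ -8 ∧ ((1/2)*n + s ≥ -16 ∨ n ≤ -4).
Before skip: n + (3/4)*q ≠ 0 ∧ 2*n + s ≥ -8 ∧ ((1/2)*n + s ≥ -16 ∨ n ≤ -4)
Before n := 3*n + s + 4: 3*n + (3/4)*q + s ≠ -4 ∧ 6*n + 3*s ≥ -16 ∧ ((3/2)*n + (3/2)*s ≥ -18 ∨ 3*n + s ≤ -8)
Before havoc q: ∀q_1. (3*n + (3/4)*q_1 + s ≠ -4 ∧ 6*n + 3*s ≥ -16 ∧ ((3/2)*n + (3/2)*s ≥ -18 ∨ 3*n + s ≤ -8))
Before assert ¬(q - 4 ≤ 9): (¬(q ≤ 13)) ∧ (∀q_1. (3*n + (3/4)*q_1 + s ≠ -4 ∧ 6*n + 3*s ≥ -16 ∧ ((3/2)*n + (3/2)*s ≥ -18 ∨ 3*n + s ≤ -8)))
Answer: WP = (¬(q ≤ 13)) ∧ (∀q_1. (3*n + (3/4)*q_1 + s ≠ -4 ∧ 6*n + 3*s ≥ -16 ∧ ((3/2)*n + (3/2)*s ≥ -18 ∨ 3*n + s ≤ -8)))


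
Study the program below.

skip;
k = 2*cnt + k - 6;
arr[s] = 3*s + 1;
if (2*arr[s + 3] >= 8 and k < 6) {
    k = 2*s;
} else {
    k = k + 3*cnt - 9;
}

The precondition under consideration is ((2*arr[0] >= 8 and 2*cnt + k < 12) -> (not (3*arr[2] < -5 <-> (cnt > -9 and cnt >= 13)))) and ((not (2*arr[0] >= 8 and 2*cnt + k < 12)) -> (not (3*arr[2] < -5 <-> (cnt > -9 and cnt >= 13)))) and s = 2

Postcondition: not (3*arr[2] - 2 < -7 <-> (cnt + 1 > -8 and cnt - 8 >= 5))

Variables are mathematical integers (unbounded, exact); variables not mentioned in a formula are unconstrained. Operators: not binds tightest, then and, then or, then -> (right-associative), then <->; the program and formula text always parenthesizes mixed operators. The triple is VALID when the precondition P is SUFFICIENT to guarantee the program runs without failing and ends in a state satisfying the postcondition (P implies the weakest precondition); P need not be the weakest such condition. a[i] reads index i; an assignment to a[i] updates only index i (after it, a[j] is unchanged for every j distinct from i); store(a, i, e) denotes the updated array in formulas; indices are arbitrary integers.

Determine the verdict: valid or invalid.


Working backward. After the program, the postcondition not (3*arr[2] - 2 < -7 <-> (cnt + 1 > -8 and cnt - 8 >= 5)) must hold; in canonical form it is not (3*arr[2] < -5 <-> (cnt > -9 and cnt >= 13)).
Then branch requires not (3*arr[2] < -5 <-> (cnt > -9 and cnt >= 13)); else branch requires not (3*arr[2] < -5 <-> (cnt > -9 and cnt >= 13)).
Before the if: ((2*arr[s + 3] >= 8 and k < 6) -> (not (3*arr[2] < -5 <-> (cnt > -9 and cnt >= 13)))) and ((not (2*arr[s + 3] >= 8 and k < 6)) -> (not (3*arr[2] < -5 <-> (cnt > -9 and cnt >= 13))))
Before arr[s] := 3*s + 1: ((2*store(arr, s, 3*s + 1)[s + 3] >= 8 and k < 6) -> (not (3*store(arr, s, 3*s + 1)[2] < -5 <-> (cnt > -9 and cnt >= 13)))) and ((not (2*store(arr, s, 3*s + 1)[s + 3] >= 8 and k < 6)) -> (not (3*store(arr, s, 3*s + 1)[2] < -5 <-> (cnt > -9 and cnt >= 13))))
Before k := 2*cnt + k - 6: ((2*store(arr, s, 3*s + 1)[s + 3] >= 8 and 2*cnt + k < 12) -> (not (3*store(arr, s, 3*s + 1)[2] < -5 <-> (cnt > -9 and cnt >= 13)))) and ((not (2*store(arr, s, 3*s + 1)[s + 3] >= 8 and 2*cnt + k < 12)) -> (not (3*store(arr, s, 3*s + 1)[2] < -5 <-> (cnt > -9 and cnt >= 13))))
Before skip: ((2*store(arr, s, 3*s + 1)[s + 3] >= 8 and 2*cnt + k < 12) -> (not (3*store(arr, s, 3*s + 1)[2] < -5 <-> (cnt > -9 and cnt >= 13)))) and ((not (2*store(arr, s, 3*s + 1)[s + 3] >= 8 and 2*cnt + k < 12)) -> (not (3*store(arr, s, 3*s + 1)[2] < -5 <-> (cnt > -9 and cnt >= 13))))
The weakest precondition is ((2*store(arr, s, 3*s + 1)[s + 3] >= 8 and 2*cnt + k < 12) -> (not (3*store(arr, s, 3*s + 1)[2] < -5 <-> (cnt > -9 and cnt >= 13)))) and ((not (2*store(arr, s, 3*s + 1)[s + 3] >= 8 and 2*cnt + k < 12)) -> (not (3*store(arr, s, 3*s + 1)[2] < -5 <-> (cnt > -9 and cnt >= 13)))).
Check whether ((2*arr[0] >= 8 and 2*cnt + k < 12) -> (not (3*arr[2] < -5 <-> (cnt > -9 and cnt >= 13)))) and ((not (2*arr[0] >= 8 and 2*cnt + k < 12)) -> (not (3*arr[2] < -5 <-> (cnt > -9 and cnt >= 13)))) and s = 2 implies it.
Countermodel: at the initial state arr = {[0] = -15521, [2] = -2, [5] = 4, elsewhere -15521}, cnt = 0, k = 11, s = 2, the precondition holds but the weakest precondition fails.
Answer: invalid


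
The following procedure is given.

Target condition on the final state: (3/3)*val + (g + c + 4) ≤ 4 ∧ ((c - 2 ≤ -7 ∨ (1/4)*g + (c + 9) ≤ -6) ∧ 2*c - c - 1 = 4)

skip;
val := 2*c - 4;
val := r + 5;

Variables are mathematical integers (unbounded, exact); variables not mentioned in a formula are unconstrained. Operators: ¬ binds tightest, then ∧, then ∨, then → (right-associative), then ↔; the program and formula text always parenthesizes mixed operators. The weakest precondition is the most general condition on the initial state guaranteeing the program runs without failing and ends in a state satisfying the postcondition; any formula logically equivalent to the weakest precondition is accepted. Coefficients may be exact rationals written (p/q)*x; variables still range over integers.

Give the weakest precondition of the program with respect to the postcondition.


Working backward. After the program, the postcondition (3/3)*val + (g + c + 4) ≤ 4 ∧ ((c - 2 ≤ -7 ∨ (1/4)*g + (c + 9) ≤ -6) ∧ 2*c - c - 1 = 4) must hold; in canonical form it is c + g + val ≤ 0 ∧ (c ≤ -5 ∨ c + (1/4)*g ≤ -15) ∧ c = 5.
Before val := r + 5: c + g + r ≤ -5 ∧ (c ≤ -5 ∨ c + (1/4)*g ≤ -15) ∧ c = 5
Before val := 2*c - 4: c + g + r ≤ -5 ∧ (c ≤ -5 ∨ c + (1/4)*g ≤ -15) ∧ c = 5
Before skip: c + g + r ≤ -5 ∧ (c ≤ -5 ∨ c + (1/4)*g ≤ -15) ∧ c = 5
Answer: WP = c + g + r ≤ -5 ∧ (c ≤ -5 ∨ c + (1/4)*g ≤ -15) ∧ c = 5


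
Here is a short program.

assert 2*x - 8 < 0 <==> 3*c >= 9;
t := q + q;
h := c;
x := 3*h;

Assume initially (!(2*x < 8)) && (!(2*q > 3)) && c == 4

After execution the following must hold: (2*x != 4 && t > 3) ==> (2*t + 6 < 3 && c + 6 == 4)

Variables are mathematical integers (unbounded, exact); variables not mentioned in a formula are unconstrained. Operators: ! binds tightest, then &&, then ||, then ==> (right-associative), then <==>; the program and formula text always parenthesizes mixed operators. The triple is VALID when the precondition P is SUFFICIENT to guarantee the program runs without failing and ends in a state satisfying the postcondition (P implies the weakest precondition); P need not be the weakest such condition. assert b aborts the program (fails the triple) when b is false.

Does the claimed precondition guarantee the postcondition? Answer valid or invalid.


Working backward. After the program, the postcondition (2*x != 4 && t > 3) ==> (2*t + 6 < 3 && c + 6 == 4) must hold; in canonical form it is (2*x != 4 && t > 3) ==> (2*t < -3 && c == -2).
Before x := 3*h: (6*h != 4 && t > 3) ==> (2*t < -3 && c == -2)
Before h := c: (6*c != 4 && t > 3) ==> (2*t < -3 && c == -2)
Before t := q + q: (6*c != 4 && 2*q > 3) ==> (4*q < -3 && c == -2)
Before assert 2*x - 8 < 0 <==> 3*c >= 9: (2*x < 8 <==> 3*c >= 9) && ((6*c != 4 && 2*q > 3) ==> (4*q < -3 && c == -2))
The weakest precondition is (2*x < 8 <==> 3*c >= 9) && ((6*c != 4 && 2*q > 3) ==> (4*q < -3 && c == -2)).
Check whether (!(2*x < 8)) && (!(2*q > 3)) && c == 4 implies it.
Countermodel: at the initial state c = 4, q = 1, x = 4, the precondition holds but the weakest precondition fails.
Answer: invalid


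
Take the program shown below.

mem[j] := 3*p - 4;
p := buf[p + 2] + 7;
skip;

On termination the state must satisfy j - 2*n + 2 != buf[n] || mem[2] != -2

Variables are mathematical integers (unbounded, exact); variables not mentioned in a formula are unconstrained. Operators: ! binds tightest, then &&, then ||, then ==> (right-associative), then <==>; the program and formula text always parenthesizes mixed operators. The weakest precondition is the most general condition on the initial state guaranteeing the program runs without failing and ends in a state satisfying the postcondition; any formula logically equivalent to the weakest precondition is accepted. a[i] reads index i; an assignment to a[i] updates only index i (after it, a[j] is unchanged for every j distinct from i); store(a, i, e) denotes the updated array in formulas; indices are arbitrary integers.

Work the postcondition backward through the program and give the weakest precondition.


Working backward. After the program, the postcondition j - 2*n + 2 != buf[n] || mem[2] != -2 must hold; in canonical form it is j != buf[n] + 2*n - 2 || mem[2] != -2.
Before skip: j != buf[n] + 2*n - 2 || mem[2] != -2
Before p := buf[p + 2] + 7: j != buf[n] + 2*n - 2 || mem[2] != -2
Before mem[j] := 3*p - 4: j != buf[n] + 2*n - 2 || store(mem, j, 3*p - 4)[2] != -2
Answer: WP = j != buf[n] + 2*n - 2 || store(mem, j, 3*p - 4)[2] != -2


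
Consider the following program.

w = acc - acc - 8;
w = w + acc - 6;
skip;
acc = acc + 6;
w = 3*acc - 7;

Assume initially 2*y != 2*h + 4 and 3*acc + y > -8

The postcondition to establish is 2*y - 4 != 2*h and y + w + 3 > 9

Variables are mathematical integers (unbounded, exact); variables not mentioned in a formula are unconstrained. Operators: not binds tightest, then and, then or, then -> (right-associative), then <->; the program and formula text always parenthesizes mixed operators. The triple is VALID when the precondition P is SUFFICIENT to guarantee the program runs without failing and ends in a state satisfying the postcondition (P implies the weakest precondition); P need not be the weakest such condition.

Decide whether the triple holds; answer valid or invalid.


Working backward. After the program, the postcondition 2*y - 4 != 2*h and y + w + 3 > 9 must hold; in canonical form it is 2*y != 2*h + 4 and w + y > 6.
Before w := 3*acc - 7: 2*y != 2*h + 4 and 3*acc + y > 13
Before acc := acc + 6: 2*y != 2*h + 4 and 3*acc + y > -5
Before skip: 2*y != 2*h + 4 and 3*acc + y > -5
Before w := w + acc - 6: 2*y != 2*h + 4 and 3*acc + y > -5
Before w := acc - acc - 8: 2*y != 2*h + 4 and 3*acc + y > -5
The weakest precondition is 2*y != 2*h + 4 and 3*acc + y > -5.
Check whether 2*y != 2*h + 4 and 3*acc + y > -8 implies it.
Countermodel: at the initial state acc = -2, h = -2, y = 1, the precondition holds but the weakest precondition fails.
Answer: invalid


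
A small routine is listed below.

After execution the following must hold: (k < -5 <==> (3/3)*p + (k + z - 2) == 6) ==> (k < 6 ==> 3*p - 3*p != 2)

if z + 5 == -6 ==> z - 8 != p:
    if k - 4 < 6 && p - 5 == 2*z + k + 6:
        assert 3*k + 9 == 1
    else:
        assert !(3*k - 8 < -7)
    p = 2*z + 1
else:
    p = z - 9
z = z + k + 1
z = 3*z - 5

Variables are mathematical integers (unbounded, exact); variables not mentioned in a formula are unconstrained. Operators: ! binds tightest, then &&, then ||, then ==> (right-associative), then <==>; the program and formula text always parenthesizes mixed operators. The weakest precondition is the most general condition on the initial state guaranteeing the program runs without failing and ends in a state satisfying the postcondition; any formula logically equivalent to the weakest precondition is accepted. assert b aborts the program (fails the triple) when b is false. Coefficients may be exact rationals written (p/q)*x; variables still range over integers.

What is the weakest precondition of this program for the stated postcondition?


Working backward. After the program, the postcondition (k < -5 <==> (3/3)*p + (k + z - 2) == 6) ==> (k < 6 ==> 3*p - 3*p != 2) must hold; in canonical form it is true.
Before z := 3*z - 5: true
Before z := z + k + 1: true
Then branch requires ((k < 10 && p == k + 2*z + 11) ==> 3*k == -8) && ((!(k < 10 && p == k + 2*z + 11)) ==> (!(3*k < 1))); else branch requires true.
Before the if: (z == -11 ==> z != p + 8) ==> (((k < 10 && p == k + 2*z + 11) ==> 3*k == -8) && ((!(k < 10 && p == k + 2*z + 11)) ==> (!(3*k < 1))))
Answer: WP = (z == -11 ==> z != p + 8) ==> (((k < 10 && p == k + 2*z + 11) ==> 3*k == -8) && ((!(k < 10 && p == k + 2*z + 11)) ==> (!(3*k < 1))))


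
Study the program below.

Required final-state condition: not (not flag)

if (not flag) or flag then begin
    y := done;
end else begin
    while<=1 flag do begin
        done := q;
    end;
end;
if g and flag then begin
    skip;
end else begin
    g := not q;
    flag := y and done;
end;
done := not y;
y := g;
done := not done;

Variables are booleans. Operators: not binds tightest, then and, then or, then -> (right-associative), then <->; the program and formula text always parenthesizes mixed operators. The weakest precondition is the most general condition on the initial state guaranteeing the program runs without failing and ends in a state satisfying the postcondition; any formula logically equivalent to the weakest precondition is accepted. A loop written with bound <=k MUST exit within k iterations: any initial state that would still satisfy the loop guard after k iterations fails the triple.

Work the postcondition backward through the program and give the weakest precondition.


Working backward. After the program, the postcondition not (not flag) must hold; in canonical form it is flag.
Before done := not done: flag
Before y := g: flag
Before done := not y: flag
Then branch requires flag; else branch requires y and done.
Before the if: ((g and flag) -> flag) and ((not (g and flag)) -> (y and done))
Then branch requires ((g and flag) -> flag) and ((not (g and flag)) -> done); else branch requires (flag -> ((not flag) and ((g and flag) -> flag) and ((not (g and flag)) -> (y and q)))) and ((not flag) -> (((g and flag) -> flag) and ((not (g and flag)) -> (y and done)))).
Before the if: ((g and flag) -> flag) and ((not (g and flag)) -> done)
Answer: WP = ((g and flag) -> flag) and ((not (g and flag)) -> done)


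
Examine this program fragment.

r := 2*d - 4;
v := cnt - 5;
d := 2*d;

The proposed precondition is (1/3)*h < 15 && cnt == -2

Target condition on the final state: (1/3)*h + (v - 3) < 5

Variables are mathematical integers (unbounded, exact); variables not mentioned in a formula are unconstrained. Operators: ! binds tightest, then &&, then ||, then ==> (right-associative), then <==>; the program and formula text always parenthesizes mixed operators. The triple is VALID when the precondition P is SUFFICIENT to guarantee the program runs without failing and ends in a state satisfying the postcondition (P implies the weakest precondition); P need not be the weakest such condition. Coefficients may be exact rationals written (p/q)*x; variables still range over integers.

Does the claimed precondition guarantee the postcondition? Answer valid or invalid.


Working backward. After the program, the postcondition (1/3)*h + (v - 3) < 5 must hold; in canonical form it is (1/3)*h + v < 8.
Before d := 2*d: (1/3)*h + v < 8
Before v := cnt - 5: cnt + (1/3)*h < 13
Before r := 2*d - 4: cnt + (1/3)*h < 13
The weakest precondition is cnt + (1/3)*h < 13.
Check whether (1/3)*h < 15 && cnt == -2 implies it.
Every state satisfying the precondition satisfies the weakest precondition: the implication holds.
Answer: valid


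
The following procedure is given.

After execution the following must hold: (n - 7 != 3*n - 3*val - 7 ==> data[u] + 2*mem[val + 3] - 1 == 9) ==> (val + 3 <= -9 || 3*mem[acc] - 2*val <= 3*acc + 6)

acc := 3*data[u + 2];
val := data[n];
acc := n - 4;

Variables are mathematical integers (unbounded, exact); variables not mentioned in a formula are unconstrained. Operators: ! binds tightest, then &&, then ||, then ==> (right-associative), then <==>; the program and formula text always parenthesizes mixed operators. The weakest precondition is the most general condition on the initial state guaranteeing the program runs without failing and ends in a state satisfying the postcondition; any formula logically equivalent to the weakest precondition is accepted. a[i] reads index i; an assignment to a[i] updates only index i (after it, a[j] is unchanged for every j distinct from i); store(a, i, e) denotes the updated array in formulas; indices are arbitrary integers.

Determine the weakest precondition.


Working backward. After the program, the postcondition (n - 7 != 3*n - 3*val - 7 ==> data[u] + 2*mem[val + 3] - 1 == 9) ==> (val + 3 <= -9 || 3*mem[acc] - 2*val <= 3*acc + 6) must hold; in canonical form it is (3*val != 2*n ==> data[u] + 2*mem[val + 3] == 10) ==> (val <= -12 || 3*mem[acc] <= 3*acc + 2*val + 6).
Before acc := n - 4: (3*val != 2*n ==> data[u] + 2*mem[val + 3] == 10) ==> (val <= -12 || 3*mem[n - 4] <= 3*n + 2*val - 6)
Before val := data[n]: (3*data[n] != 2*n ==> data[u] + 2*mem[data[n] + 3] == 10) ==> (data[n] <= -12 || 3*mem[n - 4] <= 2*data[n] + 3*n - 6)
Before acc := 3*data[u + 2]: (3*data[n] != 2*n ==> data[u] + 2*mem[data[n] + 3] == 10) ==> (data[n] <= -12 || 3*mem[n - 4] <= 2*data[n] + 3*n - 6)
Answer: WP = (3*data[n] != 2*n ==> data[u] + 2*mem[data[n] + 3] == 10) ==> (data[n] <= -12 || 3*mem[n - 4] <= 2*data[n] + 3*n - 6)


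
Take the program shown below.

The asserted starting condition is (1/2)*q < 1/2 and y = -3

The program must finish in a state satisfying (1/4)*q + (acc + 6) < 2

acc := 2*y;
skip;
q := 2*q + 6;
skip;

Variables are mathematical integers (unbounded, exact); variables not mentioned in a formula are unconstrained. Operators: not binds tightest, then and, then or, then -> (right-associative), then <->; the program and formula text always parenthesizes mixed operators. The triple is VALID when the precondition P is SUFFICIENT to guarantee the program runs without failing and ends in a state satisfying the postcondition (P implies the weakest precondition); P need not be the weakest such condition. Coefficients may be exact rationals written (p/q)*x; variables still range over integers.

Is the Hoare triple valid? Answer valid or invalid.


Working backward. After the program, the postcondition (1/4)*q + (acc + 6) < 2 must hold; in canonical form it is acc + (1/4)*q < -4.
Before skip: acc + (1/4)*q < -4
Before q := 2*q + 6: acc + (1/2)*q < -11/2
Before skip: acc + (1/2)*q < -11/2
Before acc := 2*y: (1/2)*q + 2*y < -11/2
The weakest precondition is (1/2)*q + 2*y < -11/2.
Check whether (1/2)*q < 1/2 and y = -3 implies it.
Every state satisfying the precondition satisfies the weakest precondition: the implication holds.
Answer: valid


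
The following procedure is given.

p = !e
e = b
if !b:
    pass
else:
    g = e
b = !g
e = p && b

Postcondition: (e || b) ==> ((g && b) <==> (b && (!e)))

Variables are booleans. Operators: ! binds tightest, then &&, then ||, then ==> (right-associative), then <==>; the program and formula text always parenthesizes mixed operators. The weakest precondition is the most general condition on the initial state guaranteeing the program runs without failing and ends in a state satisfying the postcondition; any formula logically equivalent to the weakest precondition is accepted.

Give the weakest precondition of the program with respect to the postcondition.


Working backward. After the program, (e || b) ==> ((g && b) <==> (b && (!e))) must hold.
Before e := p && b: ((p && b) || b) ==> ((g && b) <==> (b && (!(p && b))))
Before b := !g: ((p && (!g)) || (!g)) ==> (!((!g) && (!(p && (!g)))))
Then branch requires ((p && (!g)) || (!g)) ==> (!((!g) && (!(p && (!g))))); else branch requires ((p && (!e)) || (!e)) ==> (!((!e) && (!(p && (!e))))).
Before the if: ((!b) ==> (((p && (!g)) || (!g)) ==> (!((!g) && (!(p && (!g))))))) && (b ==> (((p && (!e)) || (!e)) ==> (!((!e) && (!(p && (!e)))))))
Before e := b: ((!b) ==> (((p && (!g)) || (!g)) ==> (!((!g) && (!(p && (!g))))))) && (b ==> (((p && (!b)) || (!b)) ==> (!((!b) && (!(p && (!b)))))))
Before p := !e: ((!b) ==> ((((!e) && (!g)) || (!g)) ==> (!((!g) && (!((!e) && (!g))))))) && (b ==> ((((!e) && (!b)) || (!b)) ==> (!((!b) && (!((!e) && (!b)))))))
Answer: WP = ((!b) ==> ((((!e) && (!g)) || (!g)) ==> (!((!g) && (!((!e) && (!g))))))) && (b ==> ((((!e) && (!b)) || (!b)) ==> (!((!b) && (!((!e) && (!b)))))))


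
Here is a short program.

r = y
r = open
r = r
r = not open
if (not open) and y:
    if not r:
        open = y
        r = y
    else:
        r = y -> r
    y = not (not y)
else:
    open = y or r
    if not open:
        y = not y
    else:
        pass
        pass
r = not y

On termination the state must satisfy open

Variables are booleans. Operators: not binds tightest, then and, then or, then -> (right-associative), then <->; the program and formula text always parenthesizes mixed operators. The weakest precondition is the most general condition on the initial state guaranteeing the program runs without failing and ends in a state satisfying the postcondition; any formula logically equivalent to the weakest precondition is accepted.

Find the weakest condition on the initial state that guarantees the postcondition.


Working backward. After the program, open must hold.
Before r := not y: open
Then branch requires ((not r) -> y) and (r -> open); else branch requires (not (y or r)) -> (y or r).
Before the if: (((not open) and y) -> (((not r) -> y) and (r -> open))) and ((not ((not open) and y)) -> ((not (y or r)) -> (y or r)))
Before r := not open: (((not open) and y) -> ((open -> y) and ((not open) -> open))) and ((not ((not open) and y)) -> ((not (y or (not open))) -> (y or (not open))))
Before r := r: (((not open) and y) -> ((open -> y) and ((not open) -> open))) and ((not ((not open) and y)) -> ((not (y or (not open))) -> (y or (not open))))
Before r := open: (((not open) and y) -> ((open -> y) and ((not open) -> open))) and ((not ((not open) and y)) -> ((not (y or (not open))) -> (y or (not open))))
Before r := y: (((not open) and y) -> ((open -> y) and ((not open) -> open))) and ((not ((not open) and y)) -> ((not (y or (not open))) -> (y or (not open))))
Answer: WP = (((not open) and y) -> ((open -> y) and ((not open) -> open))) and ((not ((not open) and y)) -> ((not (y or (not open))) -> (y or (not open))))


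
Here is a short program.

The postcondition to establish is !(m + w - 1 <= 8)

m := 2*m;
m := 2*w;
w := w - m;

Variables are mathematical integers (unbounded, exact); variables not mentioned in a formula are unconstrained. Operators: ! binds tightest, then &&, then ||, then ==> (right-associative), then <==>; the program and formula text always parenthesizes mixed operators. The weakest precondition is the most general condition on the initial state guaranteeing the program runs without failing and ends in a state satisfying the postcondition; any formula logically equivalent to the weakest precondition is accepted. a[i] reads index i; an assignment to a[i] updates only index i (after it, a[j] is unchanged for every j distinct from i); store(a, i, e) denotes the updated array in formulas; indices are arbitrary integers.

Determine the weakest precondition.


Working backward. After the program, the postcondition !(m + w - 1 <= 8) must hold; in canonical form it is !(m + w <= 9).
Before w := w - m: !(w <= 9)
Before m := 2*w: !(w <= 9)
Before m := 2*m: !(w <= 9)
Answer: WP = !(w <= 9)


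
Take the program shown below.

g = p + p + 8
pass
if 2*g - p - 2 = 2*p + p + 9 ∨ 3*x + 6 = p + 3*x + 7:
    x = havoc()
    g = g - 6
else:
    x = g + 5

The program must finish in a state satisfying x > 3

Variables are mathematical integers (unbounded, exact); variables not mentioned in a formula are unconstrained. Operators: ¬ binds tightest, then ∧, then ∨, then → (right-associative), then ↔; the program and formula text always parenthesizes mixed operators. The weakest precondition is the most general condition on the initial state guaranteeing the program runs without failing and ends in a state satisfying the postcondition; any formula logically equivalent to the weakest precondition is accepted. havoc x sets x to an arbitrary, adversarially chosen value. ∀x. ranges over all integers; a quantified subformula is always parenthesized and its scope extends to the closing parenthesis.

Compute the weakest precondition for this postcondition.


Working backward. After the program, x > 3 must hold.
Then branch requires ∀x_1. x_1 > 3; else branch requires g > -2.
Before the if: ((2*g = 4*p + 11 ∨ p = -1) → (∀x_1. x_1 > 3)) ∧ ((¬(2*g = 4*p + 11 ∨ p = -1)) → g > -2)
Before skip: ((2*g = 4*p + 11 ∨ p = -1) → (∀x_1. x_1 > 3)) ∧ ((¬(2*g = 4*p + 11 ∨ p = -1)) → g > -2)
Before g := p + p + 8: (p = -1 → (∀x_1. x_1 > 3)) ∧ ((¬(p = -1)) → 2*p > -10)
Answer: WP = (p = -1 → (∀x_1. x_1 > 3)) ∧ ((¬(p = -1)) → 2*p > -10)


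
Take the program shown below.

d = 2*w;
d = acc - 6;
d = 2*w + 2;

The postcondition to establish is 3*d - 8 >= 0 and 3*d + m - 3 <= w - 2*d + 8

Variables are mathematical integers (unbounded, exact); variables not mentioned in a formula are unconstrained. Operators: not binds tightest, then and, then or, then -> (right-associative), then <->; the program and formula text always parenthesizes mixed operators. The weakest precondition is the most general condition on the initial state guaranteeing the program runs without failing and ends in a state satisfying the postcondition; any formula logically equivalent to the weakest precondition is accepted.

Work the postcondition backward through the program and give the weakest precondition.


Working backward. After the program, the postcondition 3*d - 8 >= 0 and 3*d + m - 3 <= w - 2*d + 8 must hold; in canonical form it is 3*d >= 8 and 5*d + m <= w + 11.
Before d := 2*w + 2: 6*w >= 2 and m + 9*w <= 1
Before d := acc - 6: 6*w >= 2 and m + 9*w <= 1
Before d := 2*w: 6*w >= 2 and m + 9*w <= 1
Answer: WP = 6*w >= 2 and m + 9*w <= 1
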